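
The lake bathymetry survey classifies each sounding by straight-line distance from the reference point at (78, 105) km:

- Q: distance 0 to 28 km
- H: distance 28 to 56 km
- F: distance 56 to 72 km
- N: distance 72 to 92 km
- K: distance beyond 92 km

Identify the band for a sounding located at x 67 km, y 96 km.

Distance = √((67−78)² + (96−105)²) = √(121.000 + 81.000) = 14.213 km.
0 ≤ 14.213 < 28 → Q.

Q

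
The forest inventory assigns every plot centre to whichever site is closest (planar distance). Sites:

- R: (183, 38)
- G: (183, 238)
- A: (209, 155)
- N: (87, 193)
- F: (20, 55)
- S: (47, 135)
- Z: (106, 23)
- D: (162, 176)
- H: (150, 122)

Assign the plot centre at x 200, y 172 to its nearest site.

Squared distances to each site:
R: 18245.000; G: 4645.000; A: 370.000; N: 13210.000; F: 46089.000; S: 24778.000; Z: 31037.000; D: 1460.000; H: 5000.000.
Minimum at A.

A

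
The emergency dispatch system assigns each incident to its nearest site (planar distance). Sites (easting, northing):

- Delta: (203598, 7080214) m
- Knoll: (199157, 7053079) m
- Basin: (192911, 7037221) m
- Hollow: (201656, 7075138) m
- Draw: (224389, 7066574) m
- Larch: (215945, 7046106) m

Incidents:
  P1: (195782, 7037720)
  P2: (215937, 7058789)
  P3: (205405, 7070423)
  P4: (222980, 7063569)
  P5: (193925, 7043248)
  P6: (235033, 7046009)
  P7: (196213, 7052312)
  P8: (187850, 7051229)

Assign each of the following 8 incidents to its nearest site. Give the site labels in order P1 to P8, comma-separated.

P1 → Basin (d²=8491642.00)
P2 → Draw (d²=132042529.00)
P3 → Hollow (d²=36286226.00)
P4 → Draw (d²=11015306.00)
P5 → Basin (d²=37352925.00)
P6 → Larch (d²=364361153.00)
P7 → Knoll (d²=9255425.00)
P8 → Knoll (d²=131270749.00)

Basin, Draw, Hollow, Draw, Basin, Larch, Knoll, Knoll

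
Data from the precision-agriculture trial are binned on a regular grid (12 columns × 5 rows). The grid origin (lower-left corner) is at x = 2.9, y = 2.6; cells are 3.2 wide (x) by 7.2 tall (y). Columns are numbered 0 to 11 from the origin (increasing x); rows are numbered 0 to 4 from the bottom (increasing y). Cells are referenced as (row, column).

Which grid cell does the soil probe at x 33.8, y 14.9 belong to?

Column index: ⌊(33.8 − 2.9) / 3.2⌋ = ⌊9.656⌋ = 9
Row offset from origin: ⌊(14.9 − 2.6) / 7.2⌋ = ⌊1.708⌋ = 1 → row 1

(1, 9)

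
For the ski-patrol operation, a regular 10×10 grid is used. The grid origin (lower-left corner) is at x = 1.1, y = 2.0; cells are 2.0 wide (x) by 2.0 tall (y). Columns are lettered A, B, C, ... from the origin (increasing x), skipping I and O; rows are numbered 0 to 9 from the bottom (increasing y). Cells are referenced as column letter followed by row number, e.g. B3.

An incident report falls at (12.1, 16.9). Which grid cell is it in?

F7

Column index: ⌊(12.1 − 1.1) / 2.0⌋ = ⌊5.500⌋ = 5 → column F
Row offset from origin: ⌊(16.9 − 2.0) / 2.0⌋ = ⌊7.450⌋ = 7 → row 7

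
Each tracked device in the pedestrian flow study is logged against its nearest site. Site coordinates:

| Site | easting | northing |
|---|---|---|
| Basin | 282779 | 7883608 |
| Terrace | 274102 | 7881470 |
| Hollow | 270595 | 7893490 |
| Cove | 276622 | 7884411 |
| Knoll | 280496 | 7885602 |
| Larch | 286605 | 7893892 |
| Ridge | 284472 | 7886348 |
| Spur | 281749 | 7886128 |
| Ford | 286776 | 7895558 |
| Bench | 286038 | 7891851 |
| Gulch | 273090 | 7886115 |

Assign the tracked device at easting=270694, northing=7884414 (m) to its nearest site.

Gulch

Squared distances to each site:
Basin: 146696861.000; Terrace: 20281600.000; Hollow: 82383577.000; Cove: 35141193.000; Knoll: 97490548.000; Larch: 342992405.000; Ridge: 193573640.000; Spur: 125150821.000; Ford: 382819460.000; Bench: 290747305.000; Gulch: 8634217.000.
Minimum at Gulch.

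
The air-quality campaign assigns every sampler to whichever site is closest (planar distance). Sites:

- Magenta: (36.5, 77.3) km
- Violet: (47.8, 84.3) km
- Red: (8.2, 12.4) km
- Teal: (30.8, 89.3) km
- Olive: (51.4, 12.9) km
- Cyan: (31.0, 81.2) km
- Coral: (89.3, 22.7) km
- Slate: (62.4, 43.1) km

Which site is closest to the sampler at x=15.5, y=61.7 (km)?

Squared distances to each site:
Magenta: 684.360; Violet: 1554.050; Red: 2483.780; Teal: 995.850; Olive: 3670.250; Cyan: 620.500; Coral: 6967.440; Slate: 2545.570.
Minimum at Cyan.

Cyan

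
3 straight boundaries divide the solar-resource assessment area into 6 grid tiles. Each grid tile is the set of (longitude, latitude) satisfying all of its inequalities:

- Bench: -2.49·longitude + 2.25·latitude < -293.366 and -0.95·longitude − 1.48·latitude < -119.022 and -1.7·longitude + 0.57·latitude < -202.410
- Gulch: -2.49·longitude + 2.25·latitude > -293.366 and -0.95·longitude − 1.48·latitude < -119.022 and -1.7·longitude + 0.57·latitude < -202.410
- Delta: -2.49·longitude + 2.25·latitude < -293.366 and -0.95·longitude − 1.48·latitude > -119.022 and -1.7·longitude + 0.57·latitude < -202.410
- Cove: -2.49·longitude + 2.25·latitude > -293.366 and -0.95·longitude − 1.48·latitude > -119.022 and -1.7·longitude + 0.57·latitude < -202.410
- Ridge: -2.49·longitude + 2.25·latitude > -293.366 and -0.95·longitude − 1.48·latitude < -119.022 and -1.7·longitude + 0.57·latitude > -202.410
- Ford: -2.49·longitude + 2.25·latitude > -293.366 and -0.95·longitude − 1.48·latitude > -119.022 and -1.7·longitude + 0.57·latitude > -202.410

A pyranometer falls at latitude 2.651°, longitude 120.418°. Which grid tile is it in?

Delta

-2.49·120.418 + 2.25·2.651 = -293.876, which is < -293.366
-0.95·120.418 − 1.48·2.651 = -118.321, which is > -119.022
-1.7·120.418 + 0.57·2.651 = -203.200, which is < -202.410
This sign pattern matches Delta.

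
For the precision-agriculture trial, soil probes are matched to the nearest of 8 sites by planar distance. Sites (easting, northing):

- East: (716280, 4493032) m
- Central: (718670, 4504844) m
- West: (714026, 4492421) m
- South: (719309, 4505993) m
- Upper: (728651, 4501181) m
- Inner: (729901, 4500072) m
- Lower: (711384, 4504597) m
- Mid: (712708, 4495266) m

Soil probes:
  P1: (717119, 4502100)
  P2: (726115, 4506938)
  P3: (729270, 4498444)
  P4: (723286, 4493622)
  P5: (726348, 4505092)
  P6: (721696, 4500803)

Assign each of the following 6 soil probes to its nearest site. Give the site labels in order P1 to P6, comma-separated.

Central, Upper, Inner, East, Upper, Central

P1 → Central (d²=9935137.00)
P2 → Upper (d²=39574345.00)
P3 → Inner (d²=3048545.00)
P4 → East (d²=49432136.00)
P5 → Upper (d²=20599730.00)
P6 → Central (d²=25486357.00)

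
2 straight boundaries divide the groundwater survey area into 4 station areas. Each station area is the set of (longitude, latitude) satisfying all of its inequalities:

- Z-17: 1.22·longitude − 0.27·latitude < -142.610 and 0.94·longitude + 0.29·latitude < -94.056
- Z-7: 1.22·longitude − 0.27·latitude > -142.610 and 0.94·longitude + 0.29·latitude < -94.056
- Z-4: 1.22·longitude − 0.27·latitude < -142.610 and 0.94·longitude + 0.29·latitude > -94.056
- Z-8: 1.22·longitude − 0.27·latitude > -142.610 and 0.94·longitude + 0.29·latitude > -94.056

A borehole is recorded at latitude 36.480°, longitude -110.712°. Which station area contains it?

1.22·-110.712 − 0.27·36.480 = -144.918, which is < -142.610
0.94·-110.712 + 0.29·36.480 = -93.490, which is > -94.056
This sign pattern matches Z-4.

Z-4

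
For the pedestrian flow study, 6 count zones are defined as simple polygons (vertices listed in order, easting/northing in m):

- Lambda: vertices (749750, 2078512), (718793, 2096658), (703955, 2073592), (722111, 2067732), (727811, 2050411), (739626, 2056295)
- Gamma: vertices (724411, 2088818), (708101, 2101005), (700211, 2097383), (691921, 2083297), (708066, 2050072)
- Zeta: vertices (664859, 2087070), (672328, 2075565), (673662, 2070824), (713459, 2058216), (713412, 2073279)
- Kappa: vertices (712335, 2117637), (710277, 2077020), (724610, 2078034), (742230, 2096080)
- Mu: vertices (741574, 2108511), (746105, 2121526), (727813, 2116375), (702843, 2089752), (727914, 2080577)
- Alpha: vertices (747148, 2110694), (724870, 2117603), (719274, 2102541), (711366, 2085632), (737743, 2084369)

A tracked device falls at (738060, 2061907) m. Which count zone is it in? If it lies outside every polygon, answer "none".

Lambda

Cast a ray rightward from (738060, 2061907). For each polygon, the edges (by vertex number in listed order) whose endpoints lie on opposite sides of northing = 2061907, where each meets that height, and whether that is right or left of the point:
Lambda: 4–5 at easting≈724027.9 (left), 6–1 at easting≈742183.3 (right) → 1 crossing.
Gamma: 4–5 at easting≈702315.0 (left), 5–1 at easting≈713058.6 (left) → 0 crossings.
Zeta: 3–4 at easting≈701808.4 (left), 4–5 at easting≈713447.5 (left) → 0 crossings.
Kappa: no edge straddles that height → 0 crossings.
Mu: no edge straddles that height → 0 crossings.
Alpha: no edge straddles that height → 0 crossings.
Only Lambda has an odd count, so the point is inside Lambda.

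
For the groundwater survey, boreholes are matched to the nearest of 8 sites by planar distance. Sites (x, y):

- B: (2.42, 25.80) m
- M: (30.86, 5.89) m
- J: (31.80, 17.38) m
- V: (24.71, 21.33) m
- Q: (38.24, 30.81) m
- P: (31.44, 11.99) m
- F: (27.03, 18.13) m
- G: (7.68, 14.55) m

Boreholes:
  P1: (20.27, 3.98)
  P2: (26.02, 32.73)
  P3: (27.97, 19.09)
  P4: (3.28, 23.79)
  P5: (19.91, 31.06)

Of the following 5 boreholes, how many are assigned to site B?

P1 → M
P2 → V
P3 → F
P4 → B
P5 → V
1 of the 5 goes to B.

1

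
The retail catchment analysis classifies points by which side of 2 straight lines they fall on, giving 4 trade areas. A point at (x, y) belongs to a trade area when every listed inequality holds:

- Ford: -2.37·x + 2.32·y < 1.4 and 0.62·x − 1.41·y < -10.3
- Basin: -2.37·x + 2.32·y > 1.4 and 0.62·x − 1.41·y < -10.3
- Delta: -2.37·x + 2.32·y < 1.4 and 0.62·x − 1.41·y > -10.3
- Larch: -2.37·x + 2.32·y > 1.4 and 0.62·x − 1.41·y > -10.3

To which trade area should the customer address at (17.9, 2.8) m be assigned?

Delta

-2.37·17.9 + 2.32·2.8 = -35.927, which is < 1.4
0.62·17.9 − 1.41·2.8 = 7.150, which is > -10.3
This sign pattern matches Delta.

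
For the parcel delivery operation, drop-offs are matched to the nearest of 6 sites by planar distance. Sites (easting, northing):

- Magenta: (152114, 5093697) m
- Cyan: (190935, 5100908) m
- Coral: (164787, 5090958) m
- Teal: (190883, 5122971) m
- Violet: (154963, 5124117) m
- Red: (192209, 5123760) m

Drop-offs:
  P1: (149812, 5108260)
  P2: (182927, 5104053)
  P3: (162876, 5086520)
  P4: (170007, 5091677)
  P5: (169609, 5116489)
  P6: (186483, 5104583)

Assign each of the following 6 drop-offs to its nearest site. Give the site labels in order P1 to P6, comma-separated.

P1 → Magenta (d²=217380173.00)
P2 → Cyan (d²=74019089.00)
P3 → Coral (d²=23347765.00)
P4 → Coral (d²=27765361.00)
P5 → Violet (d²=272691700.00)
P6 → Cyan (d²=33325929.00)

Magenta, Cyan, Coral, Coral, Violet, Cyan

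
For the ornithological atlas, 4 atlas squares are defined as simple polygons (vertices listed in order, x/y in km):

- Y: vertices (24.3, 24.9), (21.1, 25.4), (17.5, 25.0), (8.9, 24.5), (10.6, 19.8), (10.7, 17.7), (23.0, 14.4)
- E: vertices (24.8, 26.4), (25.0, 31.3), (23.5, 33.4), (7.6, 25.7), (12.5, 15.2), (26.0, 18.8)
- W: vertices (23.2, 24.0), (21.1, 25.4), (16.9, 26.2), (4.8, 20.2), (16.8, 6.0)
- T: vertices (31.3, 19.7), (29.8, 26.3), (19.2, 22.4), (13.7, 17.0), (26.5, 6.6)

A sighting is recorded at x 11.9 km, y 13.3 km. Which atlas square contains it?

W

Cast a ray rightward from (11.9, 13.3). For each polygon, the edges (by vertex number in listed order) whose endpoints lie on opposite sides of y = 13.3, where each meets that height, and whether that is right or left of the point:
Y: no edge straddles that height → 0 crossings.
E: no edge straddles that height → 0 crossings.
W: 4–5 at x≈10.63 (left), 5–1 at x≈19.40 (right) → 1 crossing.
T: 4–5 at x≈18.25 (right), 5–1 at x≈28.95 (right) → 2 crossings.
Only W has an odd count, so the point is inside W.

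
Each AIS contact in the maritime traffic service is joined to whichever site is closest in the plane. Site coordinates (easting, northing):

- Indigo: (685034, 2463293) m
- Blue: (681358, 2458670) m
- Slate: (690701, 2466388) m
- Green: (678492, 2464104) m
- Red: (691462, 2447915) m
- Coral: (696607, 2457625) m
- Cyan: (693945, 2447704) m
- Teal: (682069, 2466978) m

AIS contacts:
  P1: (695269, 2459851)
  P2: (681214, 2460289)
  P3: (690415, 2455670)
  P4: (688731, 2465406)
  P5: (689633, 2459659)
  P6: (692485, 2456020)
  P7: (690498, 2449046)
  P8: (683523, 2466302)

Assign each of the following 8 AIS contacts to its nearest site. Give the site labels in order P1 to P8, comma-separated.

Coral, Blue, Coral, Slate, Indigo, Coral, Red, Teal

P1 → Coral (d²=6745320.00)
P2 → Blue (d²=2641897.00)
P3 → Coral (d²=42162889.00)
P4 → Slate (d²=4845224.00)
P5 → Indigo (d²=34356757.00)
P6 → Coral (d²=19566909.00)
P7 → Red (d²=2208457.00)
P8 → Teal (d²=2571092.00)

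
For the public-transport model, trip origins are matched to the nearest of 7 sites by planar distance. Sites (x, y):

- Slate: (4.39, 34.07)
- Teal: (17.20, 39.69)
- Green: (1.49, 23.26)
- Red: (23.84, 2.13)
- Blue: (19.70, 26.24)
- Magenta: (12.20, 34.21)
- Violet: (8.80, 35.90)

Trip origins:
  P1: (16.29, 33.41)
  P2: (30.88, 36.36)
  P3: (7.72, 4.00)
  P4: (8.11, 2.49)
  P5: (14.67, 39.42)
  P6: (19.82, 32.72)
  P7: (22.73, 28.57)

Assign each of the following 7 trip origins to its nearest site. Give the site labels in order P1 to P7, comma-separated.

P1 → Magenta (d²=17.37)
P2 → Teal (d²=198.23)
P3 → Red (d²=263.35)
P4 → Red (d²=247.56)
P5 → Teal (d²=6.47)
P6 → Blue (d²=42.00)
P7 → Blue (d²=14.61)

Magenta, Teal, Red, Red, Teal, Blue, Blue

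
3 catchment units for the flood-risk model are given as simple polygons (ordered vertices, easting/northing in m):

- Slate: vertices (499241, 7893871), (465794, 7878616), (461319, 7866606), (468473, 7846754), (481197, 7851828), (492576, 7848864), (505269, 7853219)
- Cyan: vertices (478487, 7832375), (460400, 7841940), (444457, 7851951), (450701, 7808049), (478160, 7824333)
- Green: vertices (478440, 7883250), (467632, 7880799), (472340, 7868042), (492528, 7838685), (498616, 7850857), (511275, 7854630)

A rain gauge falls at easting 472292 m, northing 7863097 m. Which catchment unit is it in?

Cast a ray rightward from (472292, 7863097). For each polygon, the edges (by vertex number in listed order) whose endpoints lie on opposite sides of northing = 7863097, where each meets that height, and whether that is right or left of the point:
Slate: 3–4 at easting≈462583.5 (left), 7–1 at easting≈503804.3 (right) → 1 crossing.
Cyan: no edge straddles that height → 0 crossings.
Green: 3–4 at easting≈475740.5 (right), 6–1 at easting≈501561.0 (right) → 2 crossings.
Only Slate has an odd count, so the point is inside Slate.

Slate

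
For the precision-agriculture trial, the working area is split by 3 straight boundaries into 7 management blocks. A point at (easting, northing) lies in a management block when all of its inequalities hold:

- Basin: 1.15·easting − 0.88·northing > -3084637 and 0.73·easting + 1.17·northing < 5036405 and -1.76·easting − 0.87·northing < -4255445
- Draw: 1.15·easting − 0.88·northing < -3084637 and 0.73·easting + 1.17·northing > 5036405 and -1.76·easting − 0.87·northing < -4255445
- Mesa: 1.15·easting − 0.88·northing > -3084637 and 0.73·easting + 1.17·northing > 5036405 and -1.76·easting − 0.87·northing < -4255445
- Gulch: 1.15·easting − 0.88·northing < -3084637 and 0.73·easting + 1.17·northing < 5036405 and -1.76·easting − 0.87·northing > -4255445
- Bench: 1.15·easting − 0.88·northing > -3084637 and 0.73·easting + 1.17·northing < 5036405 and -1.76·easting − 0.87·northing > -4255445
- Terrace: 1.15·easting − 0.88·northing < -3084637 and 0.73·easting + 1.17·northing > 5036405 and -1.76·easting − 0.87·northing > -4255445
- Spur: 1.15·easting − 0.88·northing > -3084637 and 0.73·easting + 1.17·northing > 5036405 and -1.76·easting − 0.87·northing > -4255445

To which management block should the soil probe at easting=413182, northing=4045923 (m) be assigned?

Gulch

1.15·413182 − 0.88·4045923 = -3085252.940, which is < -3084637
0.73·413182 + 1.17·4045923 = 5035352.770, which is < 5036405
-1.76·413182 − 0.87·4045923 = -4247153.330, which is > -4255445
This sign pattern matches Gulch.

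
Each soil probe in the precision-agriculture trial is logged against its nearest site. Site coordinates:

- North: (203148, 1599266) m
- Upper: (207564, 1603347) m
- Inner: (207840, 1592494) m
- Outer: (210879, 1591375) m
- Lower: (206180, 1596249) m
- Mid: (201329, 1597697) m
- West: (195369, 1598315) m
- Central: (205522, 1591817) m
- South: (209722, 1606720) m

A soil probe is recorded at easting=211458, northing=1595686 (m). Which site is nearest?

Outer

Squared distances to each site:
North: 81872500.000; Upper: 73854157.000; Inner: 23278788.000; Outer: 18919962.000; Lower: 28174253.000; Mid: 106640762.000; West: 265767562.000; Central: 50205257.000; South: 124762852.000.
Minimum at Outer.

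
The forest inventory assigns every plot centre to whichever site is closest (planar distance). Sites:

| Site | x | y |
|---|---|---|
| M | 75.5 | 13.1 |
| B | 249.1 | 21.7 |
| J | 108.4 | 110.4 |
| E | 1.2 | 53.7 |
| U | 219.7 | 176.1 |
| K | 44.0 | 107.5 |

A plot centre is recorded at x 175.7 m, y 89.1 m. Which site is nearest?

J

Squared distances to each site:
M: 15816.040; B: 9930.320; J: 4982.980; E: 31703.410; U: 9505.000; K: 17683.450.
Minimum at J.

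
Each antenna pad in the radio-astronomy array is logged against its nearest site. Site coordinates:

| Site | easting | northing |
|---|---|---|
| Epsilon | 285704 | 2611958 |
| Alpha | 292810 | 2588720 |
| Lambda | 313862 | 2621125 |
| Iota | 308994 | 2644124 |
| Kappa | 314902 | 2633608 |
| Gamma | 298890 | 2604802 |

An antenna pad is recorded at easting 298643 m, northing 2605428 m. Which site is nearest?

Gamma

Squared distances to each site:
Epsilon: 210058621.000; Alpha: 313181153.000; Lambda: 478013770.000; Iota: 1604523617.000; Kappa: 1058467481.000; Gamma: 452885.000.
Minimum at Gamma.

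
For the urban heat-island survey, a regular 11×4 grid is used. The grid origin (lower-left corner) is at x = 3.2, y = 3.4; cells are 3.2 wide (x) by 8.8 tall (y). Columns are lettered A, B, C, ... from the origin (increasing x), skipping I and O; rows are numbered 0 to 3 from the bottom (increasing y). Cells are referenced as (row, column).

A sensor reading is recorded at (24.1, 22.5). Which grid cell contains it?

Column index: ⌊(24.1 − 3.2) / 3.2⌋ = ⌊6.531⌋ = 6 → column G
Row offset from origin: ⌊(22.5 − 3.4) / 8.8⌋ = ⌊2.170⌋ = 2 → row 2

(2, G)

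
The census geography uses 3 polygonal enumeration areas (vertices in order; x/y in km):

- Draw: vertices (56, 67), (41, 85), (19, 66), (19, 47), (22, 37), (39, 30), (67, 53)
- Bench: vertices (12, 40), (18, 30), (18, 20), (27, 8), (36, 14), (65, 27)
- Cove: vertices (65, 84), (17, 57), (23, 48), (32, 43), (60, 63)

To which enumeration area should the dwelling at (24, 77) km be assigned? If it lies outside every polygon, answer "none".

Cast a ray rightward from (24, 77). For each polygon, the edges (by vertex number in listed order) whose endpoints lie on opposite sides of y = 77, where each meets that height, and whether that is right or left of the point:
Draw: 1–2 at x≈47.7 (right), 2–3 at x≈31.7 (right) → 2 crossings.
Bench: no edge straddles that height → 0 crossings.
Cove: 1–2 at x≈52.6 (right), 5–1 at x≈63.3 (right) → 2 crossings.
All counts are even, so the point lies outside every listed polygon.

none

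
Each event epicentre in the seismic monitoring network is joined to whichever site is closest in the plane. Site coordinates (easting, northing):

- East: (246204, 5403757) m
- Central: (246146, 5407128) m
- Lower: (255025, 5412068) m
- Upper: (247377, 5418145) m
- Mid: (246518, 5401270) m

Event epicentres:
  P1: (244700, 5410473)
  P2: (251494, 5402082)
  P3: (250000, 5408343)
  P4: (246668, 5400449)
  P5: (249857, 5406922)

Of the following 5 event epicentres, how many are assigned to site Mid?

P1 → Central
P2 → Mid
P3 → Central
P4 → Mid
P5 → Central
2 of the 5 go to Mid.

2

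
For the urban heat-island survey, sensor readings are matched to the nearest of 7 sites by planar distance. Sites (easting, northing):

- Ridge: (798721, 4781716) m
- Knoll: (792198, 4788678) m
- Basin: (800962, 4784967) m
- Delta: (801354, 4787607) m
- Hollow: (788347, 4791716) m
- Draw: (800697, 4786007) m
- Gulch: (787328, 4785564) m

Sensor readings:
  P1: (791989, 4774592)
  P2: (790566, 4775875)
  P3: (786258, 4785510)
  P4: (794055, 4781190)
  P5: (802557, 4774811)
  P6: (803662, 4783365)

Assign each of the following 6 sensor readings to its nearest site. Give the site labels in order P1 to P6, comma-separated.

P1 → Ridge (d²=96071200.00)
P2 → Ridge (d²=100621306.00)
P3 → Gulch (d²=1147816.00)
P4 → Ridge (d²=22048232.00)
P5 → Ridge (d²=62393921.00)
P6 → Basin (d²=9856404.00)

Ridge, Ridge, Gulch, Ridge, Ridge, Basin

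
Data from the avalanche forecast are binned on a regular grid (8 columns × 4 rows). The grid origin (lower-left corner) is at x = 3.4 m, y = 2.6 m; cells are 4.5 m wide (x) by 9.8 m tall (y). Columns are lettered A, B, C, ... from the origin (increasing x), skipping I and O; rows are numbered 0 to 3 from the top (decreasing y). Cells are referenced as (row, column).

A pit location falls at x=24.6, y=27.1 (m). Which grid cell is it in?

Column index: ⌊(24.6 − 3.4) / 4.5⌋ = ⌊4.711⌋ = 4 → column E
Row offset from origin: ⌊(27.1 − 2.6) / 9.8⌋ = ⌊2.500⌋ = 2 → row 1 (counted from top)

(1, E)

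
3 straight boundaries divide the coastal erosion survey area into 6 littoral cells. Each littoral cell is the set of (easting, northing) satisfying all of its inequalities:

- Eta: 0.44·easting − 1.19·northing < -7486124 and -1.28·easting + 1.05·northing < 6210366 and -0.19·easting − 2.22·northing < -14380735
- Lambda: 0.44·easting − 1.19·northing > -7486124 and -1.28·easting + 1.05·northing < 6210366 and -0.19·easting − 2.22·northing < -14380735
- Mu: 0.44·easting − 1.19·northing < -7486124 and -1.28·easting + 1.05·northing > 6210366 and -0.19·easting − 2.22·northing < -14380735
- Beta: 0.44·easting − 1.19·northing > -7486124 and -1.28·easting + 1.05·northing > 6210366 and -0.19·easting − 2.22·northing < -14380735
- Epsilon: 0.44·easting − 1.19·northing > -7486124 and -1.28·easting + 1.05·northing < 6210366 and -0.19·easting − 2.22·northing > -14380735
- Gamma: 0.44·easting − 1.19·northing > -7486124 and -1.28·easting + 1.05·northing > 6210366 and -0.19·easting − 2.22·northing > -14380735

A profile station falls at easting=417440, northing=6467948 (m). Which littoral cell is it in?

Mu

0.44·417440 − 1.19·6467948 = -7513184.520, which is < -7486124
-1.28·417440 + 1.05·6467948 = 6257022.200, which is > 6210366
-0.19·417440 − 2.22·6467948 = -14438158.160, which is < -14380735
This sign pattern matches Mu.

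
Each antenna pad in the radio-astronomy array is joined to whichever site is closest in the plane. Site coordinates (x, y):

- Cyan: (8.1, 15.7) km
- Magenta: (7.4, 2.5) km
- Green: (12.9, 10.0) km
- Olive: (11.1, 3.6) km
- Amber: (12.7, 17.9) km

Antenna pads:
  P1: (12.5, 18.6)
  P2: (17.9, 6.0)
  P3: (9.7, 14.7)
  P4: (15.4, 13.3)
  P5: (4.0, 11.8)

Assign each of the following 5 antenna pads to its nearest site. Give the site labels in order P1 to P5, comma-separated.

Amber, Green, Cyan, Green, Cyan

P1 → Amber (d²=0.53)
P2 → Green (d²=41.00)
P3 → Cyan (d²=3.56)
P4 → Green (d²=17.14)
P5 → Cyan (d²=32.02)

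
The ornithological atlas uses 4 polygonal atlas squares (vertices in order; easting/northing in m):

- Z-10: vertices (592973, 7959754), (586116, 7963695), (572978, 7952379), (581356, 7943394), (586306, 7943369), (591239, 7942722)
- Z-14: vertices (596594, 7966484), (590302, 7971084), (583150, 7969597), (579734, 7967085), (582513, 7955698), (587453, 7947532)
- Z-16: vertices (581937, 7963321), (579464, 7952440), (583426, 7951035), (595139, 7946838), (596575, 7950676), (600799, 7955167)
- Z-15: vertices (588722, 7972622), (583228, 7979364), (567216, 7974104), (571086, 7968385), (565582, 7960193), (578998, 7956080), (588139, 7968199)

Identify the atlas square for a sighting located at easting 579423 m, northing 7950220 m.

Cast a ray rightward from (579423, 7950220). For each polygon, the edges (by vertex number in listed order) whose endpoints lie on opposite sides of northing = 7950220, where each meets that height, and whether that is right or left of the point:
Z-10: 3–4 at easting≈574991.1 (left), 6–1 at easting≈592002.4 (right) → 1 crossing.
Z-14: 5–6 at easting≈585826.9 (right), 6–1 at easting≈588749.5 (right) → 2 crossings.
Z-16: 3–4 at easting≈585700.5 (right), 4–5 at easting≈596404.4 (right) → 2 crossings.
Z-15: no edge straddles that height → 0 crossings.
Only Z-10 has an odd count, so the point is inside Z-10.

Z-10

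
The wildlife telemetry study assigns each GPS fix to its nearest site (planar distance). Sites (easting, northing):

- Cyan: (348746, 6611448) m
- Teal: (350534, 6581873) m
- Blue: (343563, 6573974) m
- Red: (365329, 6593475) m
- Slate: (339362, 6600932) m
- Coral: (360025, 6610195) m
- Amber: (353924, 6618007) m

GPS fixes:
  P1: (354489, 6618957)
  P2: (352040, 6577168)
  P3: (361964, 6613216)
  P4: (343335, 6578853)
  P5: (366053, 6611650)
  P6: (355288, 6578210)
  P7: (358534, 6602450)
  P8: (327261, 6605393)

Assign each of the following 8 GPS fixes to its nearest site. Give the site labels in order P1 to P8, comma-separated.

P1 → Amber (d²=1221725.00)
P2 → Teal (d²=24405061.00)
P3 → Coral (d²=12886162.00)
P4 → Blue (d²=23856625.00)
P5 → Coral (d²=38453809.00)
P6 → Teal (d²=36018085.00)
P7 → Coral (d²=62208106.00)
P8 → Slate (d²=166334722.00)

Amber, Teal, Coral, Blue, Coral, Teal, Coral, Slate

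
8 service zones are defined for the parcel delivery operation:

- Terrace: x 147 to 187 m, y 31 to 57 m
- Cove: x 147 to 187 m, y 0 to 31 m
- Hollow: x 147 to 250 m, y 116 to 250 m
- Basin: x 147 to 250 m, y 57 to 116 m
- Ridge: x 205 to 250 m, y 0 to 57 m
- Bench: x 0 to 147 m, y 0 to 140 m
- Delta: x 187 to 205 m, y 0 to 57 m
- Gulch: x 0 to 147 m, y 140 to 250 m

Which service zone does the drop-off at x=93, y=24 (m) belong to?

Bench

The point has x = 93 and y = 24.
Only Bench satisfies 0 ≤ x ≤ 147 and 0 ≤ y ≤ 140.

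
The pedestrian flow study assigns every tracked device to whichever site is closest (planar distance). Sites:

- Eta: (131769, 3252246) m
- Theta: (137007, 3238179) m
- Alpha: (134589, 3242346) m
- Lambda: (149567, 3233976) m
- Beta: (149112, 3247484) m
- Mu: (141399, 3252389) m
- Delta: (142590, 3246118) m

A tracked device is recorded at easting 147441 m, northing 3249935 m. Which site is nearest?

Beta

Squared distances to each site:
Eta: 250952305.000; Theta: 247071892.000; Alpha: 222766825.000; Lambda: 259209557.000; Beta: 8799642.000; Mu: 42527880.000; Delta: 38101690.000.
Minimum at Beta.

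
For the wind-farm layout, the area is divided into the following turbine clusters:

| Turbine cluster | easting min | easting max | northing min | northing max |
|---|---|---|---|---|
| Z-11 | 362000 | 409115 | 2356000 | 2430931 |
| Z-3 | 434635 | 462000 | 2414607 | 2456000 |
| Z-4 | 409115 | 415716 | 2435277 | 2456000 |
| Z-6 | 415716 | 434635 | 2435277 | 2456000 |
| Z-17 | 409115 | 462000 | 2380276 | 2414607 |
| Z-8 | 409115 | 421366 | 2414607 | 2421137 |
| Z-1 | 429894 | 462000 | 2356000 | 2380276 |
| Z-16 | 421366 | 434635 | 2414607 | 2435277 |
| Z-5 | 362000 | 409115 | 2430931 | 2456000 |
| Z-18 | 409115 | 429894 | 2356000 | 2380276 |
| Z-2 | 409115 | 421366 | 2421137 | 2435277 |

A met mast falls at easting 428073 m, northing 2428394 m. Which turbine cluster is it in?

The point has easting = 428073 and northing = 2428394.
Only Z-16 satisfies 421366 ≤ easting ≤ 434635 and 2414607 ≤ northing ≤ 2435277.

Z-16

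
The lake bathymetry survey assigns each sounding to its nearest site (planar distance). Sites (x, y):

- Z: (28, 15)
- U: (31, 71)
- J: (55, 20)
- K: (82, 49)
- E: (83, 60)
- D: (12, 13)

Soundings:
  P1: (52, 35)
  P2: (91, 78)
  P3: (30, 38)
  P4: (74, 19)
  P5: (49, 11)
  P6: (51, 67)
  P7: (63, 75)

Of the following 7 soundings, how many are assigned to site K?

P1 → J
P2 → E
P3 → Z
P4 → J
P5 → J
P6 → U
P7 → E
0 of the 7 go to K.

0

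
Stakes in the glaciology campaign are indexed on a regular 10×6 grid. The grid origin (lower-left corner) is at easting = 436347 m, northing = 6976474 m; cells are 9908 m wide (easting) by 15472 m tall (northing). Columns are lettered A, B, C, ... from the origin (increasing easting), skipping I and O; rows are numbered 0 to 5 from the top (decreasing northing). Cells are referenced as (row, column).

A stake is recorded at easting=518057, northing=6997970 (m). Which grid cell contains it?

Column index: ⌊(518057 − 436347) / 9908⌋ = ⌊8.247⌋ = 8 → column J
Row offset from origin: ⌊(6997970 − 6976474) / 15472⌋ = ⌊1.389⌋ = 1 → row 4 (counted from top)

(4, J)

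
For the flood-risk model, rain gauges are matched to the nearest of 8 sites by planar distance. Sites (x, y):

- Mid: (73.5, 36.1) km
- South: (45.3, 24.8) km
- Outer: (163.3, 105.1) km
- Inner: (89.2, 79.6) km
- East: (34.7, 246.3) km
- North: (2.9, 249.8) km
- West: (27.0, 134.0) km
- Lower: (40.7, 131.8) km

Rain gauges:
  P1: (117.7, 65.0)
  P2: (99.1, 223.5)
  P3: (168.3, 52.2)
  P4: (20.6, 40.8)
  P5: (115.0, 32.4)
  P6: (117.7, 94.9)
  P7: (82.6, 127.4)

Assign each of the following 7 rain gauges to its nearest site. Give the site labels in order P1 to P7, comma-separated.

Inner, East, Outer, South, Mid, Inner, Lower

P1 → Inner (d²=1025.41)
P2 → East (d²=4667.20)
P3 → Outer (d²=2823.41)
P4 → South (d²=866.09)
P5 → Mid (d²=1735.94)
P6 → Inner (d²=1046.34)
P7 → Lower (d²=1774.97)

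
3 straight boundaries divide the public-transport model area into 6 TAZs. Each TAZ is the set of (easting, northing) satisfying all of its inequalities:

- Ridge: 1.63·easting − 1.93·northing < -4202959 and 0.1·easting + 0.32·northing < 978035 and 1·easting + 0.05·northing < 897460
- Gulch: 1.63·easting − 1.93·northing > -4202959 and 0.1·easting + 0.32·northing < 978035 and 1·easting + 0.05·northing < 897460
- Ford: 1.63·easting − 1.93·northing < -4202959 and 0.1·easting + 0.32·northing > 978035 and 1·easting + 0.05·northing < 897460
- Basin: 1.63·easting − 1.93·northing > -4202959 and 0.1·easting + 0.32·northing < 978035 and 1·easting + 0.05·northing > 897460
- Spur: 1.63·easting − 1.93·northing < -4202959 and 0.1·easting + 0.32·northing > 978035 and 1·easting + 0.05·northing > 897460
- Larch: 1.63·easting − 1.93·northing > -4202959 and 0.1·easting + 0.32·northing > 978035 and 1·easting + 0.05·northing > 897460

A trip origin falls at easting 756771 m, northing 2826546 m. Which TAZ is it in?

1.63·756771 − 1.93·2826546 = -4221697.050, which is < -4202959
0.1·756771 + 0.32·2826546 = 980171.820, which is > 978035
1·756771 + 0.05·2826546 = 898098.300, which is > 897460
This sign pattern matches Spur.

Spur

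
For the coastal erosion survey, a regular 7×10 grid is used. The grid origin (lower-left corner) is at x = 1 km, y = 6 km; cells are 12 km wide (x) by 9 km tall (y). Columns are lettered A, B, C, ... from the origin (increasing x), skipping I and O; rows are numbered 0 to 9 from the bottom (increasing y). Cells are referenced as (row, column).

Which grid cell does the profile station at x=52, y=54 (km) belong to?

(5, E)

Column index: ⌊(52 − 1) / 12⌋ = ⌊4.250⌋ = 4 → column E
Row offset from origin: ⌊(54 − 6) / 9⌋ = ⌊5.333⌋ = 5 → row 5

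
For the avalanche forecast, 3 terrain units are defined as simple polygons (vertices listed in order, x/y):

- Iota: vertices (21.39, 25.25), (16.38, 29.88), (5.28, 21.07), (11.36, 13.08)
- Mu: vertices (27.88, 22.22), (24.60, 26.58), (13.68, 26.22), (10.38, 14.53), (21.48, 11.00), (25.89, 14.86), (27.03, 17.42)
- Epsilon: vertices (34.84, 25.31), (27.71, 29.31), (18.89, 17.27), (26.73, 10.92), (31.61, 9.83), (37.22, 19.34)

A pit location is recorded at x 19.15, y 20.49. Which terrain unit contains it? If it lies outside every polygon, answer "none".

Cast a ray rightward from (19.15, 20.49). For each polygon, the edges (by vertex number in listed order) whose endpoints lie on opposite sides of y = 20.49, where each meets that height, and whether that is right or left of the point:
Iota: 3–4 at x≈5.721 (left), 4–1 at x≈17.467 (left) → 0 crossings.
Mu: 3–4 at x≈12.062 (left), 7–1 at x≈27.574 (right) → 1 crossing.
Epsilon: 2–3 at x≈21.249 (right), 6–1 at x≈36.762 (right) → 2 crossings.
Only Mu has an odd count, so the point is inside Mu.

Mu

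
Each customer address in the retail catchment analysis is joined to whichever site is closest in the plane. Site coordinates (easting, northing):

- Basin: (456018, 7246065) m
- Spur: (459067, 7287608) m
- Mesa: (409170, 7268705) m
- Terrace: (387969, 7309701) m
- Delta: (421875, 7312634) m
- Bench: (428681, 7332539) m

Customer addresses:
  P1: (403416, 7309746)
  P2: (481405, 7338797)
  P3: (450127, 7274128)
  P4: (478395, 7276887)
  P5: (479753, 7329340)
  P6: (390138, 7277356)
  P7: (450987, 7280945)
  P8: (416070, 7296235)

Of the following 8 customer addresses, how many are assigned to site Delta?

1

P1 → Terrace
P2 → Bench
P3 → Spur
P4 → Spur
P5 → Spur
P6 → Mesa
P7 → Spur
P8 → Delta
1 of the 8 goes to Delta.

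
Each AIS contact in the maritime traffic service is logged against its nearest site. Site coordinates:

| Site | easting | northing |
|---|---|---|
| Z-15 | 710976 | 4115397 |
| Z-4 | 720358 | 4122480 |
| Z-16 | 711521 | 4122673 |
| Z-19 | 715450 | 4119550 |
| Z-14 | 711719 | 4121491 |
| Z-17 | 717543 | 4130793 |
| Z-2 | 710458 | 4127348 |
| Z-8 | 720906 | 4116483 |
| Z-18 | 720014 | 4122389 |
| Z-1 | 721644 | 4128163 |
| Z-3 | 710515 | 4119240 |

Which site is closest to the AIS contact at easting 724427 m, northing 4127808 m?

Z-1

Squared distances to each site:
Z-15: 334962322.000; Z-4: 44944345.000; Z-16: 192933061.000; Z-19: 148781093.000; Z-14: 201397753.000; Z-17: 56299681.000; Z-2: 195344561.000; Z-8: 140653066.000; Z-18: 48840130.000; Z-1: 7871114.000; Z-3: 266954368.000.
Minimum at Z-1.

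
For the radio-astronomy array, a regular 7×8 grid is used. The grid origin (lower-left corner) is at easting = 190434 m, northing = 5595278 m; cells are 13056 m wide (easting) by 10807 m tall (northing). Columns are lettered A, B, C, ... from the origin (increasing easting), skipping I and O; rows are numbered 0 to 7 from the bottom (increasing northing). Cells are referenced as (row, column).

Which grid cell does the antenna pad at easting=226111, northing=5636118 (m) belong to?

Column index: ⌊(226111 − 190434) / 13056⌋ = ⌊2.733⌋ = 2 → column C
Row offset from origin: ⌊(5636118 − 5595278) / 10807⌋ = ⌊3.779⌋ = 3 → row 3

(3, C)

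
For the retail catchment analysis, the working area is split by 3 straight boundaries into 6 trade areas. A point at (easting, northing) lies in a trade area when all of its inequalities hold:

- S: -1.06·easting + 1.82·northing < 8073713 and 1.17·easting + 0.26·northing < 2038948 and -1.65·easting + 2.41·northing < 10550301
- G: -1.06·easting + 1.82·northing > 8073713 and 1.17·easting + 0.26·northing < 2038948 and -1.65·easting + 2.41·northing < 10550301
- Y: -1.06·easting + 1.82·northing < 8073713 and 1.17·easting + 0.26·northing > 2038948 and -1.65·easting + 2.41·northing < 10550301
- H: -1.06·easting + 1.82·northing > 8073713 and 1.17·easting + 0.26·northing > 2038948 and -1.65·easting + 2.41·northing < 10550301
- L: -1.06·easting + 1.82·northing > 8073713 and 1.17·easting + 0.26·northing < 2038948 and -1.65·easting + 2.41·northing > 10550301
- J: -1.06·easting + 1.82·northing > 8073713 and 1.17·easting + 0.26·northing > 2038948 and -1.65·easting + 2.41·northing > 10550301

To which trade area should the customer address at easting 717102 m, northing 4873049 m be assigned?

-1.06·717102 + 1.82·4873049 = 8108821.060, which is > 8073713
1.17·717102 + 0.26·4873049 = 2106002.080, which is > 2038948
-1.65·717102 + 2.41·4873049 = 10560829.790, which is > 10550301
This sign pattern matches J.

J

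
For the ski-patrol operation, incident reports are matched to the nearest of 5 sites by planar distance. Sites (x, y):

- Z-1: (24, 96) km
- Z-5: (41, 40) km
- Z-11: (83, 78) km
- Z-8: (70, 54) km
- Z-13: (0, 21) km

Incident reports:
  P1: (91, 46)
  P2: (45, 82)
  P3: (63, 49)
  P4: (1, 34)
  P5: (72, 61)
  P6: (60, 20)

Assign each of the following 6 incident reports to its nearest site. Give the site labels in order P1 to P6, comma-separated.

P1 → Z-8 (d²=505.00)
P2 → Z-1 (d²=637.00)
P3 → Z-8 (d²=74.00)
P4 → Z-13 (d²=170.00)
P5 → Z-8 (d²=53.00)
P6 → Z-5 (d²=761.00)

Z-8, Z-1, Z-8, Z-13, Z-8, Z-5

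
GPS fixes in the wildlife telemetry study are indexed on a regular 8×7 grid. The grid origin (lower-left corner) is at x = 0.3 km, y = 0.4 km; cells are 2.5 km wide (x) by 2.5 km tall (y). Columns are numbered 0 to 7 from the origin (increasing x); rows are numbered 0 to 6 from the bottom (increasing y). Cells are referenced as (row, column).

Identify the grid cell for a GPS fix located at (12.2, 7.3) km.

Column index: ⌊(12.2 − 0.3) / 2.5⌋ = ⌊4.760⌋ = 4
Row offset from origin: ⌊(7.3 − 0.4) / 2.5⌋ = ⌊2.760⌋ = 2 → row 2

(2, 4)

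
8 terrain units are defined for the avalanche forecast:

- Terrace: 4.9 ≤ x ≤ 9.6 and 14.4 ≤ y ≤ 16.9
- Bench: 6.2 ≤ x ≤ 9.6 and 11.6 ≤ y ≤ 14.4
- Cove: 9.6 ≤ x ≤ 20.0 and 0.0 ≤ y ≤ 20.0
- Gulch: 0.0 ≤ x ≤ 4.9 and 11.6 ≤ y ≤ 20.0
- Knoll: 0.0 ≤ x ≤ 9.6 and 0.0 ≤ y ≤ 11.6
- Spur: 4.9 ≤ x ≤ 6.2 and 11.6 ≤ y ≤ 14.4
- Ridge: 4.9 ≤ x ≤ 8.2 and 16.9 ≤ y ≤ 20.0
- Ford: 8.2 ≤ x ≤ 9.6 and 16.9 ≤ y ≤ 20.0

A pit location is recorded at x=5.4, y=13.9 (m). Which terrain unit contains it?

The point has x = 5.4 and y = 13.9.
Only Spur satisfies 4.9 ≤ x ≤ 6.2 and 11.6 ≤ y ≤ 14.4.

Spur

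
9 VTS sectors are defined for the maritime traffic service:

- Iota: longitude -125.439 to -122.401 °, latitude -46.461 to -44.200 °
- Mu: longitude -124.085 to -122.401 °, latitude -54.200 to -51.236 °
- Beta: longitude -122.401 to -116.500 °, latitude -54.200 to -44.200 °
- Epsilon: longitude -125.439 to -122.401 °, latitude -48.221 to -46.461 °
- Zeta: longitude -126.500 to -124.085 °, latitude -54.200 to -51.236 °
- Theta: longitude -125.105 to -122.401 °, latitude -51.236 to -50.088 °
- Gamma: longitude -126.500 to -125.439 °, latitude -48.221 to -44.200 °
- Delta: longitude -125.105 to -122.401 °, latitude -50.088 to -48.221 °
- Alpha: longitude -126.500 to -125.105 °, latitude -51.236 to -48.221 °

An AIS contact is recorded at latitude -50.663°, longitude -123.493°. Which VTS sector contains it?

The point has longitude = -123.493 and latitude = -50.663.
Only Theta satisfies -125.105 ≤ longitude ≤ -122.401 and -51.236 ≤ latitude ≤ -50.088.

Theta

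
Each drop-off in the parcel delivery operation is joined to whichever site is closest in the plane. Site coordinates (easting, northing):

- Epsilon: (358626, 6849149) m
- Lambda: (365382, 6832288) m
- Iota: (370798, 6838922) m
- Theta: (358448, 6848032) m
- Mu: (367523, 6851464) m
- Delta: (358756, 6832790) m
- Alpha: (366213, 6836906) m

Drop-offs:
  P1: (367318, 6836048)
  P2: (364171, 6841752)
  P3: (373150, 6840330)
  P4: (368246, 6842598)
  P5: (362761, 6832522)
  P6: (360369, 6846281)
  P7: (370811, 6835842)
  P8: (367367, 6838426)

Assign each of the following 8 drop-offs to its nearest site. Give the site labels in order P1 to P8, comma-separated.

Alpha, Alpha, Iota, Iota, Lambda, Theta, Iota, Alpha

P1 → Alpha (d²=1957189.00)
P2 → Alpha (d²=27653480.00)
P3 → Iota (d²=7514368.00)
P4 → Iota (d²=20025680.00)
P5 → Lambda (d²=6924397.00)
P6 → Theta (d²=6756242.00)
P7 → Iota (d²=9486569.00)
P8 → Alpha (d²=3642116.00)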